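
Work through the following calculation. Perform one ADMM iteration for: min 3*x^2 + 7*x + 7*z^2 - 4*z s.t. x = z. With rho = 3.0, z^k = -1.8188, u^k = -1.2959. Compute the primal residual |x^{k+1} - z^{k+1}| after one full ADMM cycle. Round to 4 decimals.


ADMM iteration with rho = 3.0, z^k = -1.8188, u^k = -1.2959
Step 1: x-update.
Minimize 3*x^2 + 7*x + (3.0/2)*(x + 1.8188 - 1.2959)^2
FOC: (2*3 + 3.0)*x = -7 + 3.0*(-1.8188 + 1.2959)
x^{k+1} = -0.9521
Step 2: z-update.
Minimize 7*z^2 - 4*z + (3.0/2)*(-0.9521 - z - 1.2959)^2
FOC: (2*7 + 3.0)*z = 4 + 3.0*(-0.9521 - 1.2959)
z^{k+1} = -0.1614
Step 3: u-update.
u^{k+1} = -1.2959 - 0.9521 + 0.1614 = -2.0866
Step 4: Primal residual = |-0.9521 + 0.1614| = 0.7907


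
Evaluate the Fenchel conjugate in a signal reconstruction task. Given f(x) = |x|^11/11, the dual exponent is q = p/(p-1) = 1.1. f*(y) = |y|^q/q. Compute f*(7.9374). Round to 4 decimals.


The conjugate exponent q satisfies 1/p + 1/q = 1.
p = 11, so q = 11/(11 - 1) = 1.1
|y|^q = 7.9374^1.1 = 9.7644
f*(7.9374) = 9.7644 / 1.1 = 8.8767


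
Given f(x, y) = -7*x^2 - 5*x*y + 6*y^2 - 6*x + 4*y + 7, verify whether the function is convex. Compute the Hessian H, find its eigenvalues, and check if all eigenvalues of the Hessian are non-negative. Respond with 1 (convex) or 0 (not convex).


The Hessian of f(x,y) = -7*x^2 - 5*x*y + 6*y^2 - 6*x + 4*y + 7 is:
H = [[-14, -5], [-5, 12]]
Trace = -14 + 12 = -2
Determinant = -14*12 - (-5)^2 = -193
Discriminant = (-2)^2 - 4*-193 = 776.0
Eigenvalues: lambda_1 = -14.9284, lambda_2 = 12.9284
The function is not convex.

0


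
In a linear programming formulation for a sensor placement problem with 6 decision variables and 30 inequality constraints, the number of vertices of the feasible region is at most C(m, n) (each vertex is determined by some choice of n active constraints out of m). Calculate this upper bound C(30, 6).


Each vertex corresponds to some choice of n active constraints out of m, so the number of vertices is at most C(m, n) = m! / (n!(m-n)!).
m = 30, n = 6
Numerator: 30 * 29 * 28 * 27 * 26 * 25
Denominator: 6! = 720
C(30, 6) = 593775


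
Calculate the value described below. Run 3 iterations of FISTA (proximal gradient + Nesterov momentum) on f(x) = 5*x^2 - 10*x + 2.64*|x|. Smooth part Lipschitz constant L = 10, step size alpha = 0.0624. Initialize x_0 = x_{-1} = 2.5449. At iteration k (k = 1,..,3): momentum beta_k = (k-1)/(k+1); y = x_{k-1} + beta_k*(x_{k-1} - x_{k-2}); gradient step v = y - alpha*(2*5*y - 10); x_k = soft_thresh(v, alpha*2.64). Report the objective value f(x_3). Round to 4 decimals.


FISTA on f(x) = 5*x^2 - 10*x + 2.64*|x|
L = 10, alpha = 0.0624
Iteration 1: beta = 0.0, y = 2.5449 + 0.0*(2.5449 - 2.5449) = 2.5449
  grad(y) = 15.449, v = y - alpha*grad = 1.5809
  prox(v) = soft_thresh(1.5809, 0.1647) = 1.4161
Iteration 2: beta = 0.3333, y = 1.4161 + 0.3333*(1.4161 - 2.5449) = 1.0399
  grad(y) = 0.399, v = y - alpha*grad = 1.015
  prox(v) = soft_thresh(1.015, 0.1647) = 0.8503
Iteration 3: beta = 0.5, y = 0.8503 + 0.5*(0.8503 - 1.4161) = 0.5673
  grad(y) = -4.3268, v = y - alpha*grad = 0.8373
  prox(v) = soft_thresh(0.8373, 0.1647) = 0.6726
f(x_3) = 5*0.6726^2 - 10*0.6726 + 2.64*|0.6726| = -2.6884


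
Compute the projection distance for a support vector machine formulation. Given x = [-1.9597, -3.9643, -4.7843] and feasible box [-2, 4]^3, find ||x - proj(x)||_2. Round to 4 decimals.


Project each component onto [-2, 4].
clip(-1.9597) = -1.9597, clip(-3.9643) = -2.0, clip(-4.7843) = -2.0
Projection = [-1.9597, -2.0, -2.0]
Squared diffs: [0.0, 3.8585, 7.7523]
Distance = sqrt(11.6108) = 3.4075


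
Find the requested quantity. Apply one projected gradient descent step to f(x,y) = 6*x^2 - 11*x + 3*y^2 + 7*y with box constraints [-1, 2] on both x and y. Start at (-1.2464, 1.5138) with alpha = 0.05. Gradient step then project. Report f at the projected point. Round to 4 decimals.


Step 1: Compute gradient at (-1.2464, 1.5138).
grad_x = 2*6*-1.2464 - 11 = -25.9568
grad_y = 2*3*1.5138 + 7 = 16.0828
Step 2: Gradient step.
x_raw = -1.2464 - 0.05*-25.9568 = 0.0514
y_raw = 1.5138 - 0.05*16.0828 = 0.7097
Step 3: Project onto [-1, 2].
x_proj = clip(0.0514) = 0.0514
y_proj = clip(0.7097) = 0.7097
Step 4: Evaluate f.
f(0.0514, 0.7097) = 5.9285


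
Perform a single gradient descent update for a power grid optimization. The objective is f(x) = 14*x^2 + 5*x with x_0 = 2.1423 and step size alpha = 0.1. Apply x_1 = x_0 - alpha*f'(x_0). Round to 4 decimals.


We compute the gradient at x_0 and apply the update.
f'(x) = 28*x + 5
f'(2.1423) = 28*2.1423 + 5 = 64.9844
x_1 = 2.1423 - 0.1*64.9844 = -4.3561


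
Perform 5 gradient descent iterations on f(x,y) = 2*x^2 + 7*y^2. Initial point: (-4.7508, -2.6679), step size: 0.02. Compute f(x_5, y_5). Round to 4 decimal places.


Gradient descent on f(x,y) = 2*x^2 + 7*y^2.
Starting point: (-4.7508, -2.6679), alpha = 0.02
Step 1: grad_x = 2*2*-4.7508 = -19.0032, grad_y = 2*7*-2.6679 = -37.3506
  x_1 = -4.7508 - 0.02*-19.0032 = -4.3707
  y_1 = -2.6679 - 0.02*-37.3506 = -1.9209
Step 2: grad_x = 2*2*-4.3707 = -17.4829, grad_y = 2*7*-1.9209 = -26.8924
  x_2 = -4.3707 - 0.02*-17.4829 = -4.0211
  y_2 = -1.9209 - 0.02*-26.8924 = -1.383
Step 3: grad_x = 2*2*-4.0211 = -16.0843, grad_y = 2*7*-1.383 = -19.3626
  x_3 = -4.0211 - 0.02*-16.0843 = -3.6994
  y_3 = -1.383 - 0.02*-19.3626 = -0.9958
Step 4: grad_x = 2*2*-3.6994 = -14.7976, grad_y = 2*7*-0.9958 = -13.941
  x_4 = -3.6994 - 0.02*-14.7976 = -3.4034
  y_4 = -0.9958 - 0.02*-13.941 = -0.717
Step 5: grad_x = 2*2*-3.4034 = -13.6138, grad_y = 2*7*-0.717 = -10.0375
  x_5 = -3.4034 - 0.02*-13.6138 = -3.1312
  y_5 = -0.717 - 0.02*-10.0375 = -0.5162
f(-3.1312, -0.5162) = 2*(-3.1312)^2 + 7*(-0.5162)^2 = 21.4737


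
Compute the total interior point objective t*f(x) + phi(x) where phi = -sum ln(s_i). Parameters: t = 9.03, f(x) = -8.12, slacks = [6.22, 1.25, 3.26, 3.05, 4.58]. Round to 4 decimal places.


Step 1: Compute log-barrier.
ln values: [1.8278, 0.2231, 1.1817, 1.1151, 1.5217]
phi = -(1.8278 + 0.2231 + 1.1817 + 1.1151 + 1.5217) = -5.8695
Step 2: Compute augmented objective.
t*f(x) = 9.03*-8.12 = -73.3236
Total = -73.3236 - 5.8695 = -79.1931


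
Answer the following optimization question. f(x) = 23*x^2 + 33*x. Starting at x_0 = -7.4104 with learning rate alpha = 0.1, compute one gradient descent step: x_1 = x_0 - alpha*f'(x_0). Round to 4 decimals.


We compute the gradient at x_0 and apply the update.
f'(x) = 46*x + 33
f'(-7.4104) = 46*-7.4104 + 33 = -307.8784
x_1 = -7.4104 - 0.1*-307.8784 = 23.3774


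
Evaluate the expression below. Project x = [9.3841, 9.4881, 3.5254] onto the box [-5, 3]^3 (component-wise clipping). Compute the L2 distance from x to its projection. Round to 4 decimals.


Project each component onto [-5, 3].
clip(9.3841) = 3.0, clip(9.4881) = 3.0, clip(3.5254) = 3.0
Projection = [3.0, 3.0, 3.0]
Squared diffs: [40.7567, 42.0954, 0.276]
Distance = sqrt(83.1281) = 9.1175


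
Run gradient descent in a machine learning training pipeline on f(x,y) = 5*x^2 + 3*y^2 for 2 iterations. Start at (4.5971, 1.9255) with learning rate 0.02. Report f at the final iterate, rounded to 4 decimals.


Gradient descent on f(x,y) = 5*x^2 + 3*y^2.
Starting point: (4.5971, 1.9255), alpha = 0.02
Step 1: grad_x = 2*5*4.5971 = 45.971, grad_y = 2*3*1.9255 = 11.553
  x_1 = 4.5971 - 0.02*45.971 = 3.6777
  y_1 = 1.9255 - 0.02*11.553 = 1.6944
Step 2: grad_x = 2*5*3.6777 = 36.7768, grad_y = 2*3*1.6944 = 10.1666
  x_2 = 3.6777 - 0.02*36.7768 = 2.9421
  y_2 = 1.6944 - 0.02*10.1666 = 1.4911
f(2.9421, 1.4911) = 5*2.9421^2 + 3*1.4911^2 = 49.9513


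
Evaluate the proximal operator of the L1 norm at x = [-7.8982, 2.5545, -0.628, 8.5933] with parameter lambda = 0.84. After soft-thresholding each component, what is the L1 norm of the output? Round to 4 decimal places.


Soft-thresholding with lambda = 0.84:
prox(-7.8982) = sign(-7.8982)*max(|-7.8982| - 0.84, 0) = -7.0582
prox(2.5545) = sign(2.5545)*max(|2.5545| - 0.84, 0) = 1.7145
prox(-0.628) = sign(-0.628)*max(|-0.628| - 0.84, 0) = 0.0
prox(8.5933) = sign(8.5933)*max(|8.5933| - 0.84, 0) = 7.7533
prox(x) = [-7.0582, 1.7145, 0.0, 7.7533]
||prox(x)||_1 = 7.0582 + 1.7145 + 0.0 + 7.7533 = 16.526


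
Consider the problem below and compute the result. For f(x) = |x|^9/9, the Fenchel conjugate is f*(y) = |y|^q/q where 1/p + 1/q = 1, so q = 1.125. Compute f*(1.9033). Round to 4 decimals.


The conjugate exponent q satisfies 1/p + 1/q = 1.
p = 9, so q = 9/(9 - 1) = 1.125
|y|^q = 1.9033^1.125 = 2.0627
f*(1.9033) = 2.0627 / 1.125 = 1.8336


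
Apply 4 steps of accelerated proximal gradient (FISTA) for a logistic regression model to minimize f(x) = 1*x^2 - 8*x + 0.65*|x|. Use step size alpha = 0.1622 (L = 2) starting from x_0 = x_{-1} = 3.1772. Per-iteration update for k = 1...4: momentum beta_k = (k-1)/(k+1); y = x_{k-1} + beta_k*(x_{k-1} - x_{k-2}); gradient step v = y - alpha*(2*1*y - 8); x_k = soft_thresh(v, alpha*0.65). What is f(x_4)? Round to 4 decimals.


FISTA on f(x) = 1*x^2 - 8*x + 0.65*|x|
L = 2, alpha = 0.1622
Iteration 1: beta = 0.0, y = 3.1772 + 0.0*(3.1772 - 3.1772) = 3.1772
  grad(y) = -1.6456, v = y - alpha*grad = 3.4441
  prox(v) = soft_thresh(3.4441, 0.1054) = 3.3387
Iteration 2: beta = 0.3333, y = 3.3387 + 0.3333*(3.3387 - 3.1772) = 3.3925
  grad(y) = -1.215, v = y - alpha*grad = 3.5896
  prox(v) = soft_thresh(3.5896, 0.1054) = 3.4842
Iteration 3: beta = 0.5, y = 3.4842 + 0.5*(3.4842 - 3.3387) = 3.5569
  grad(y) = -0.8862, v = y - alpha*grad = 3.7006
  prox(v) = soft_thresh(3.7006, 0.1054) = 3.5952
Iteration 4: beta = 0.6, y = 3.5952 + 0.6*(3.5952 - 3.4842) = 3.6618
  grad(y) = -0.6763, v = y - alpha*grad = 3.7715
  prox(v) = soft_thresh(3.7715, 0.1054) = 3.6661
f(x_4) = 1*3.6661^2 - 8*3.6661 + 0.65*|3.6661| = -13.5055


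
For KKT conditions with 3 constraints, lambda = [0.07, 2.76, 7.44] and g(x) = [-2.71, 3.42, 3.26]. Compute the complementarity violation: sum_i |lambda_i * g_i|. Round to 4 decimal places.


KKT complementary slackness check:
lambda_1 * g_1 = 0.07 * -2.71 = -0.1897
lambda_2 * g_2 = 2.76 * 3.42 = 9.4392
lambda_3 * g_3 = 7.44 * 3.26 = 24.2544
Total violation = 0.1897 + 9.4392 + 24.2544 = 33.8833


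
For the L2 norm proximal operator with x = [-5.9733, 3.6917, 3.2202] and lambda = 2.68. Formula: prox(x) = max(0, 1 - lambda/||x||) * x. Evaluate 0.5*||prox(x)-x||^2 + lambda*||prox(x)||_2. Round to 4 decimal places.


Step 1: Compute ||x||.
||x|| = 7.7252
Step 2: Compute scaling factor.
scale = max(0, 1 - 2.68/7.7252) = 0.6531
Step 3: prox(x) = [-3.9011, 2.411, 2.1031]
||prox(x)|| = 5.0452
Step 4: Proximal objective.
0.5*||prox-x||^2 = 3.5912
lambda*||prox|| = 13.5211
Total = 17.1123


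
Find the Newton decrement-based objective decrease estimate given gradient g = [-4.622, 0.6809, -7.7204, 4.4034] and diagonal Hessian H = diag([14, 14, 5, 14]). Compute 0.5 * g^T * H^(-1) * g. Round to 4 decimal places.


Step 1: H is diagonal, so H^(-1) * g = [-0.3301, 0.0486, -1.5441, 0.3145].
Step 2: g^T H^(-1) g = sum_i g_i^2 / H_ii
  = (-4.622)^2/14 + (0.6809)^2/14 + (-7.7204)^2/5 + (4.4034)^2/14
  = 1.5259 + 0.0331 + 11.9209 + 1.385 = 14.8649
Step 3: Objective decrease = 0.5 * g^T H^(-1) g = 7.4325


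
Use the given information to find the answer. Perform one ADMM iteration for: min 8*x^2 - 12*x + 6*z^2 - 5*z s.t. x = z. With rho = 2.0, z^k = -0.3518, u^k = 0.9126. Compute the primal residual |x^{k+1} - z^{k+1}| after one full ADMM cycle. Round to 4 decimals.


ADMM iteration with rho = 2.0, z^k = -0.3518, u^k = 0.9126
Step 1: x-update.
Minimize 8*x^2 - 12*x + (2.0/2)*(x + 0.3518 + 0.9126)^2
FOC: (2*8 + 2.0)*x = 12 + 2.0*(-0.3518 - 0.9126)
x^{k+1} = 0.5262
Step 2: z-update.
Minimize 6*z^2 - 5*z + (2.0/2)*(0.5262 - z + 0.9126)^2
FOC: (2*6 + 2.0)*z = 5 + 2.0*(0.5262 + 0.9126)
z^{k+1} = 0.5627
Step 3: u-update.
u^{k+1} = 0.9126 + 0.5262 - 0.5627 = 0.8761
Step 4: Primal residual = |0.5262 - 0.5627| = 0.0365


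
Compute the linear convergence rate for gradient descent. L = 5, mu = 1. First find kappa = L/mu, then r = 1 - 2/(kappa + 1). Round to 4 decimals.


Step 1: Compute the condition number.
kappa = L/mu = 5/1 = 5.0
Step 2: Compute the convergence rate.
r = 1 - 2/(kappa + 1) = 1 - 2*mu/(L + mu) = (L - mu)/(L + mu) = 4/6 = 0.6667


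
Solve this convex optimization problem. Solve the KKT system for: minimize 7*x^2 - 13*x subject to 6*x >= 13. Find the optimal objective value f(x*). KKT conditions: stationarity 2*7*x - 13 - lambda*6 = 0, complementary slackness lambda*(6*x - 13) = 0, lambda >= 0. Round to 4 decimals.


Step 1: Try lambda = 0 (constraint inactive).
x_unc = 13/(2*7) = 0.9286
Check: 6*0.9286 = 5.5716 < 13 -- violated!
Step 2: Constraint must be active: 6*x = 13
x* = 13/6 = 2.1667 (rounded; the exact value 13/6 is used below)
lambda = (2*7*(13/6) - 13)/6 = 2.8889
Step 3: Compute optimal value.
f(x*) = 7*(13/6)^2 - 13*(13/6) = 4.6944


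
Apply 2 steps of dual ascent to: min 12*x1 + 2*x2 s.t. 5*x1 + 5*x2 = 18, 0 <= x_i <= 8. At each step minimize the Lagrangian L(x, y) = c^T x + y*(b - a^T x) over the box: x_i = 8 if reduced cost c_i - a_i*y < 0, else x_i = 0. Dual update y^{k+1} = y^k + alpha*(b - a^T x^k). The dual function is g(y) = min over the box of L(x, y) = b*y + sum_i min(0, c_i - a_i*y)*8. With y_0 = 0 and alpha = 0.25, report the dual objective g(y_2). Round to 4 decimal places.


Dual ascent for LP: min 12*x1 + 2*x2, 5*x1 + 5*x2 = 18, 0 <= x_i <= 8
Step 1: y^k = 0.0, reduced costs: (12.0, 2.0)
  x^k = (0.0, 0.0), subgradient = b - a^T x = 18.0
  y^{k+1} = 0.0 + 0.25*18.0 = 4.5
Step 2: y^k = 4.5, reduced costs: (-10.5, -20.5)
  x^k = (8.0, 8.0), subgradient = b - a^T x = -62.0
  y^{k+1} = 4.5 + 0.25*-62.0 = -11.0
Dual objective at y_2 = -11.0: reduced costs (67.0, 57.0), box minimizer x = (0.0, 0.0)
g(y_2) = b*y + (c1 - a1*y)*x1 + (c2 - a2*y)*x2 = 18*(-11.0) + 67.0*0.0 + 57.0*0.0 = -198.0 + 0.0 + 0.0 = -198.0


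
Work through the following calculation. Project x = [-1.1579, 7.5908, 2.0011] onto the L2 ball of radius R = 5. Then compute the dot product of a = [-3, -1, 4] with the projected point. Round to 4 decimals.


Step 1: Compute ||x|| (intermediates to 6 decimals).
||x|| = sqrt((-1.1579)^2 + 7.5908^2 + 2.0011^2) = 7.935073
Step 2: Project.
Since ||x|| > R, scale = R/||x|| = 5/7.935073 = 0.630114, proj(x) = scale * x
proj(x) = [-0.729609, 4.783069, 1.260921]
Step 3: Dot product.
a^T * proj(x) = -3*(-0.729609) - 1*4.783069 + 4*1.260921 = 2.4494


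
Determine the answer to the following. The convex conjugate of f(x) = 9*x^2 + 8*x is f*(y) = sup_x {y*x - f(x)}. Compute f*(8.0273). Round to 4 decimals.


f*(y) = sup_x {y*x - a*x^2 - b*x} = sup_x {(y-b)*x - a*x^2}
FOC: (y - b) - 2a*x = 0 => x* = (y - b)/(2a)
x* = (8.0273 - 8)/(2*9) = 0.0015
f*(8.0273) = (y-b)^2/(4a) = (8.0273 - 8)^2/(4*9)
= 0.0007/36 = 0.0


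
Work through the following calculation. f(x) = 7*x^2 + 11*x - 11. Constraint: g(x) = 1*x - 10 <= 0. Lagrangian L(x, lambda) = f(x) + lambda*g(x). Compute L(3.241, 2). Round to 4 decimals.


Step 1: Evaluate f(x).
f(3.241) = 7*3.241^2 + 11*3.241 - 11 = 98.1796
Step 2: Evaluate g(x).
g(3.241) = 1*3.241 - 10 = -6.759
Step 3: Compute Lagrangian.
L = 98.1796 + 2*-6.759 = 84.6616


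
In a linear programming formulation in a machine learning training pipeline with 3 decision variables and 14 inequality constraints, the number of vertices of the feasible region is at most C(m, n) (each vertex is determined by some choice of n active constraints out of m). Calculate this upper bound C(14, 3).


Each vertex corresponds to some choice of n active constraints out of m, so the number of vertices is at most C(m, n) = m! / (n!(m-n)!).
m = 14, n = 3
Numerator: 14 * 13 * 12
Denominator: 3! = 6
C(14, 3) = 364


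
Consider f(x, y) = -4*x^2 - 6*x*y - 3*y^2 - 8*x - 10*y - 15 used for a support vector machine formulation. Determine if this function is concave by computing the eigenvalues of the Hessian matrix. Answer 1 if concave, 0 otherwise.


The Hessian of f(x,y) = -4*x^2 - 6*x*y - 3*y^2 - 8*x - 10*y - 15 is:
H = [[-8, -6], [-6, -6]]
Trace = -8 - 6 = -14
Determinant = -8*-6 - (-6)^2 = 12
Discriminant = (-14)^2 - 4*12 = 148.0
Eigenvalues: lambda_1 = -13.0828, lambda_2 = -0.9172
The function is concave.

1


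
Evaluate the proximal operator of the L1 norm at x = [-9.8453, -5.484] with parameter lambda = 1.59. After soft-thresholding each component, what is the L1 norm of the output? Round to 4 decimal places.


Soft-thresholding with lambda = 1.59:
prox(-9.8453) = sign(-9.8453)*max(|-9.8453| - 1.59, 0) = -8.2553
prox(-5.484) = sign(-5.484)*max(|-5.484| - 1.59, 0) = -3.894
prox(x) = [-8.2553, -3.894]
||prox(x)||_1 = 8.2553 + 3.894 = 12.1493


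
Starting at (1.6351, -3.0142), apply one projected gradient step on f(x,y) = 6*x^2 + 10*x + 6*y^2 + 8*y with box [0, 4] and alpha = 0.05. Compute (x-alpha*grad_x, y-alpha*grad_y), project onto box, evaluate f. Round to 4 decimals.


Step 1: Compute gradient at (1.6351, -3.0142).
grad_x = 2*6*1.6351 + 10 = 29.6212
grad_y = 2*6*-3.0142 + 8 = -28.1704
Step 2: Gradient step.
x_raw = 1.6351 - 0.05*29.6212 = 0.154
y_raw = -3.0142 - 0.05*-28.1704 = -1.6057
Step 3: Project onto [0, 4].
x_proj = clip(0.154) = 0.154
y_proj = clip(-1.6057) = 0.0
Step 4: Evaluate f.
f(0.154, 0.0) = 1.6828


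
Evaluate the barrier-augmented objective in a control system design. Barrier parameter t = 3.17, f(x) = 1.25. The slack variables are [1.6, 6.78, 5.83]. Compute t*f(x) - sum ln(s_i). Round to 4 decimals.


Step 1: Compute log-barrier.
ln values: [0.47, 1.914, 1.763]
phi = -(0.47 + 1.914 + 1.763) = -4.147
Step 2: Compute augmented objective.
t*f(x) = 3.17*1.25 = 3.9625
Total = 3.9625 - 4.147 = -0.1845


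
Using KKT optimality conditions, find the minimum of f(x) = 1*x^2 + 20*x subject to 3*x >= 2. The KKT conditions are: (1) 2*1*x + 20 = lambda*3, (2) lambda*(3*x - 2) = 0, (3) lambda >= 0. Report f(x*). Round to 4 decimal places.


Step 1: Try lambda = 0 (constraint inactive).
x_unc = -20/(2*1) = -10.0
Check: 3*-10.0 = -30.0 < 2 -- violated!
Step 2: Constraint must be active: 3*x = 2
x* = 2/3 = 0.6667 (rounded; the exact value 2/3 is used below)
lambda = (2*1*(2/3) + 20)/3 = 7.1111
Step 3: Compute optimal value.
f(x*) = 1*(2/3)^2 + 20*(2/3) = 13.7778


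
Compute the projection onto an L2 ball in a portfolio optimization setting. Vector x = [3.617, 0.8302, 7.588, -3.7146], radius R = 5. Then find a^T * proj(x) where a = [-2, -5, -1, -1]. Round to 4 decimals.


Step 1: Compute ||x|| (intermediates to 6 decimals).
||x|| = sqrt(3.617^2 + 0.8302^2 + 7.588^2 + (-3.7146)^2) = 9.227563
Step 2: Project.
Since ||x|| > R, scale = R/||x|| = 5/9.227563 = 0.541855, proj(x) = scale * x
proj(x) = [1.95989, 0.449848, 4.111596, -2.012775]
Step 3: Dot product.
a^T * proj(x) = -2*1.95989 - 5*0.449848 - 1*4.111596 - 1*(-2.012775) = -8.2678


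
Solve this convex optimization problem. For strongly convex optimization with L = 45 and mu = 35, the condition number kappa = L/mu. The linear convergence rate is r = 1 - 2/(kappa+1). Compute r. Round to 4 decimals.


Step 1: Compute the condition number.
kappa = L/mu = 45/35 = 1.2857
Step 2: Compute the convergence rate.
r = 1 - 2/(kappa + 1) = 1 - 2*mu/(L + mu) = (L - mu)/(L + mu) = 10/80 = 0.125


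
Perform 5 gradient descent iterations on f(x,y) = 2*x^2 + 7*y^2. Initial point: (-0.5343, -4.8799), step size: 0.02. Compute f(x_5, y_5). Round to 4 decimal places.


Gradient descent on f(x,y) = 2*x^2 + 7*y^2.
Starting point: (-0.5343, -4.8799), alpha = 0.02
Step 1: grad_x = 2*2*-0.5343 = -2.1372, grad_y = 2*7*-4.8799 = -68.3186
  x_1 = -0.5343 - 0.02*-2.1372 = -0.4916
  y_1 = -4.8799 - 0.02*-68.3186 = -3.5135
Step 2: grad_x = 2*2*-0.4916 = -1.9662, grad_y = 2*7*-3.5135 = -49.1894
  x_2 = -0.4916 - 0.02*-1.9662 = -0.4522
  y_2 = -3.5135 - 0.02*-49.1894 = -2.5297
Step 3: grad_x = 2*2*-0.4522 = -1.8089, grad_y = 2*7*-2.5297 = -35.4164
  x_3 = -0.4522 - 0.02*-1.8089 = -0.4161
  y_3 = -2.5297 - 0.02*-35.4164 = -1.8214
Step 4: grad_x = 2*2*-0.4161 = -1.6642, grad_y = 2*7*-1.8214 = -25.4998
  x_4 = -0.4161 - 0.02*-1.6642 = -0.3828
  y_4 = -1.8214 - 0.02*-25.4998 = -1.3114
Step 5: grad_x = 2*2*-0.3828 = -1.5311, grad_y = 2*7*-1.3114 = -18.3598
  x_5 = -0.3828 - 0.02*-1.5311 = -0.3521
  y_5 = -1.3114 - 0.02*-18.3598 = -0.9442
f(-0.3521, -0.9442) = 2*(-0.3521)^2 + 7*(-0.9442)^2 = 6.4889


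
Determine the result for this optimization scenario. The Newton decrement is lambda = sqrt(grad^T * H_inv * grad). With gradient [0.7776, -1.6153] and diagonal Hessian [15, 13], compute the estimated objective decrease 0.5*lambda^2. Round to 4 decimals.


Step 1: H is diagonal, so H^(-1) * g = [0.0518, -0.1243].
Step 2: g^T H^(-1) g = sum_i g_i^2 / H_ii
  = (0.7776)^2/15 + (-1.6153)^2/13
  = 0.0403 + 0.2007 = 0.241
Step 3: Objective decrease = 0.5 * g^T H^(-1) g = 0.1205


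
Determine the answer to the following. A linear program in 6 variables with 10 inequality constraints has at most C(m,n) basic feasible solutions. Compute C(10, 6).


Each vertex corresponds to some choice of n active constraints out of m, so the number of vertices is at most C(m, n) = m! / (n!(m-n)!).
m = 10, n = 6
Numerator: 10 * 9 * 8 * 7 * 6 * 5
Denominator: 6! = 720
C(10, 6) = 210


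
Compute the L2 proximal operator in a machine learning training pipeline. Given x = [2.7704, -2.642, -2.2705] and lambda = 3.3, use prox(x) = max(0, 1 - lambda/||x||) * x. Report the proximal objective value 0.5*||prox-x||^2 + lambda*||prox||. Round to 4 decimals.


Step 1: Compute ||x||.
||x|| = 4.4509
Step 2: Compute scaling factor.
scale = max(0, 1 - 3.3/4.4509) = 0.2586
Step 3: prox(x) = [0.7164, -0.6832, -0.5871]
||prox(x)|| = 1.1509
Step 4: Proximal objective.
0.5*||prox-x||^2 = 5.445
lambda*||prox|| = 3.798
Total = 9.2429


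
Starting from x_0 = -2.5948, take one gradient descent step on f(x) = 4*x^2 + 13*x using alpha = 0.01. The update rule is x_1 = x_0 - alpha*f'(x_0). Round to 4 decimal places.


We compute the gradient at x_0 and apply the update.
f'(x) = 8*x + 13
f'(-2.5948) = 8*-2.5948 + 13 = -7.7584
x_1 = -2.5948 - 0.01*-7.7584 = -2.5172


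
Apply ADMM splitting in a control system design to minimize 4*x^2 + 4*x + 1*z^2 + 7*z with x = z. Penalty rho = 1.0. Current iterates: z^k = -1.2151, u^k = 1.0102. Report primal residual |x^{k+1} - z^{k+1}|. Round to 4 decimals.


ADMM iteration with rho = 1.0, z^k = -1.2151, u^k = 1.0102
Step 1: x-update.
Minimize 4*x^2 + 4*x + (1.0/2)*(x + 1.2151 + 1.0102)^2
FOC: (2*4 + 1.0)*x = -4 + 1.0*(-1.2151 - 1.0102)
x^{k+1} = -0.6917
Step 2: z-update.
Minimize 1*z^2 + 7*z + (1.0/2)*(-0.6917 - z + 1.0102)^2
FOC: (2*1 + 1.0)*z = -7 + 1.0*(-0.6917 + 1.0102)
z^{k+1} = -2.2272
Step 3: u-update.
u^{k+1} = 1.0102 - 0.6917 + 2.2272 = 2.5457
Step 4: Primal residual = |-0.6917 + 2.2272| = 1.5355


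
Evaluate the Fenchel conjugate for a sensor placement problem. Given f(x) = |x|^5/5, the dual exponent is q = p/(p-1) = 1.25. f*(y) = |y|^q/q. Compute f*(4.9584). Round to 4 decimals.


The conjugate exponent q satisfies 1/p + 1/q = 1.
p = 5, so q = 5/(5 - 1) = 1.25
|y|^q = 4.9584^1.25 = 7.3991
f*(4.9584) = 7.3991 / 1.25 = 5.9193


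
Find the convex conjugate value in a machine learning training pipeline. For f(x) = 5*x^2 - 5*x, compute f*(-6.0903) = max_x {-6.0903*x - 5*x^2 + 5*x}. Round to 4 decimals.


f*(y) = sup_x {y*x - a*x^2 - b*x} = sup_x {(y-b)*x - a*x^2}
FOC: (y - b) - 2a*x = 0 => x* = (y - b)/(2a)
x* = (-6.0903 + 5)/(2*5) = -0.109
f*(-6.0903) = (y-b)^2/(4a) = (-6.0903 + 5)^2/(4*5)
= 1.1888/20 = 0.0594


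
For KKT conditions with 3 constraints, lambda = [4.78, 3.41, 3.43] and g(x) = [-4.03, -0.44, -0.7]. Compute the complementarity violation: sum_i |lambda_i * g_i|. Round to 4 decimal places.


KKT complementary slackness check:
lambda_1 * g_1 = 4.78 * -4.03 = -19.2634
lambda_2 * g_2 = 3.41 * -0.44 = -1.5004
lambda_3 * g_3 = 3.43 * -0.7 = -2.401
Total violation = 19.2634 + 1.5004 + 2.401 = 23.1648


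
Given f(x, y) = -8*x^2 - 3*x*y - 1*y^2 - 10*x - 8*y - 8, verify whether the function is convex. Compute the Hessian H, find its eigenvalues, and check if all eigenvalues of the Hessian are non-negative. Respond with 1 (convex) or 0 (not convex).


The Hessian of f(x,y) = -8*x^2 - 3*x*y - 1*y^2 - 10*x - 8*y - 8 is:
H = [[-16, -3], [-3, -2]]
Trace = -16 - 2 = -18
Determinant = -16*-2 - (-3)^2 = 23
Discriminant = (-18)^2 - 4*23 = 232.0
Eigenvalues: lambda_1 = -16.6158, lambda_2 = -1.3842
The function is not convex.

0


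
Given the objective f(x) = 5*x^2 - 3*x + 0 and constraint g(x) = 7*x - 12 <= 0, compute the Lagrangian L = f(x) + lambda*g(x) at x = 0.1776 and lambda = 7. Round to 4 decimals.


Step 1: Evaluate f(x).
f(0.1776) = 5*0.1776^2 - 3*0.1776 + 0 = -0.3751
Step 2: Evaluate g(x).
g(0.1776) = 7*0.1776 - 12 = -10.7568
Step 3: Compute Lagrangian.
L = -0.3751 + 7*-10.7568 = -75.6727


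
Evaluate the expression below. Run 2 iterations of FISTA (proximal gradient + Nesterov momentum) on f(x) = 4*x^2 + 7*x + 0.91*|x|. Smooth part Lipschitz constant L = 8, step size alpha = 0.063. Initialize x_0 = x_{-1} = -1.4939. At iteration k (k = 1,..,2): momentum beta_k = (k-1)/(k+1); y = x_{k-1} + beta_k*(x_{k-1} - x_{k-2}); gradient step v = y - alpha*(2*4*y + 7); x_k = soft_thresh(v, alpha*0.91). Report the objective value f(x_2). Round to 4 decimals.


FISTA on f(x) = 4*x^2 + 7*x + 0.91*|x|
L = 8, alpha = 0.063
Iteration 1: beta = 0.0, y = -1.4939 + 0.0*(-1.4939 + 1.4939) = -1.4939
  grad(y) = -4.9512, v = y - alpha*grad = -1.182
  prox(v) = soft_thresh(-1.182, 0.0573) = -1.1246
Iteration 2: beta = 0.3333, y = -1.1246 + 0.3333*(-1.1246 + 1.4939) = -1.0016
  grad(y) = -1.0125, v = y - alpha*grad = -0.9378
  prox(v) = soft_thresh(-0.9378, 0.0573) = -0.8804
f(x_2) = 4*(-0.8804)^2 + 7*(-0.8804) + 0.91*|-0.8804| = -2.2612


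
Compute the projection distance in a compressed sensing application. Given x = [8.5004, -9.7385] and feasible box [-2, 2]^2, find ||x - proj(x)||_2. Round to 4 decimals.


Project each component onto [-2, 2].
clip(8.5004) = 2.0, clip(-9.7385) = -2.0
Projection = [2.0, -2.0]
Squared diffs: [42.2552, 59.8844]
Distance = sqrt(102.1396) = 10.1064


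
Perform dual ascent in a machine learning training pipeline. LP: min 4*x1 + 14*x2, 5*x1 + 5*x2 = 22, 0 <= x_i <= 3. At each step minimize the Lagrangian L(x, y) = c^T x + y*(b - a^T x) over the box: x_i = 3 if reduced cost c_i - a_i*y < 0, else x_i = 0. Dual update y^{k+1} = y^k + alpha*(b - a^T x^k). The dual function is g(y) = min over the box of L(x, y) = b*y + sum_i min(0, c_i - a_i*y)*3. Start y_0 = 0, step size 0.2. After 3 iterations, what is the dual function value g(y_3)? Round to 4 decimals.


Dual ascent for LP: min 4*x1 + 14*x2, 5*x1 + 5*x2 = 22, 0 <= x_i <= 3
Step 1: y^k = 0.0, reduced costs: (4.0, 14.0)
  x^k = (0.0, 0.0), subgradient = b - a^T x = 22.0
  y^{k+1} = 0.0 + 0.2*22.0 = 4.4
Step 2: y^k = 4.4, reduced costs: (-18.0, -8.0)
  x^k = (3.0, 3.0), subgradient = b - a^T x = -8.0
  y^{k+1} = 4.4 + 0.2*-8.0 = 2.8
Step 3: y^k = 2.8, reduced costs: (-10.0, 0.0)
  x^k = (3.0, 0.0), subgradient = b - a^T x = 7.0
  y^{k+1} = 2.8 + 0.2*7.0 = 4.2
Dual objective at y_3 = 4.2: reduced costs (-17.0, -7.0), box minimizer x = (3.0, 3.0)
g(y_3) = b*y + (c1 - a1*y)*x1 + (c2 - a2*y)*x2 = 22*4.2 + (-17.0)*3.0 + (-7.0)*3.0 = 92.4 - 51.0 - 21.0 = 20.4


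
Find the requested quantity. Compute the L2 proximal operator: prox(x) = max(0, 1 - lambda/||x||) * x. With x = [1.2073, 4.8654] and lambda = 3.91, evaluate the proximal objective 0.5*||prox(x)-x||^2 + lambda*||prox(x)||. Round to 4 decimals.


Step 1: Compute ||x||.
||x|| = 5.013
Step 2: Compute scaling factor.
scale = max(0, 1 - 3.91/5.013) = 0.22
Step 3: prox(x) = [0.2656, 1.0705]
||prox(x)|| = 1.103
Step 4: Proximal objective.
0.5*||prox-x||^2 = 7.6441
lambda*||prox|| = 4.3127
Total = 11.9566


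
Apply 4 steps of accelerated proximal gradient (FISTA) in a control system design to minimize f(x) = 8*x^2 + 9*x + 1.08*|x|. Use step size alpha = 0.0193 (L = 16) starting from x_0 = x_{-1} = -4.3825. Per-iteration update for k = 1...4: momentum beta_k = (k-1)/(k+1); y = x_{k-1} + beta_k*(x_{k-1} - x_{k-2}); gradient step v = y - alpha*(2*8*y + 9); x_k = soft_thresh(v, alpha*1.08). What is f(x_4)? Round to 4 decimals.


FISTA on f(x) = 8*x^2 + 9*x + 1.08*|x|
L = 16, alpha = 0.0193
Iteration 1: beta = 0.0, y = -4.3825 + 0.0*(-4.3825 + 4.3825) = -4.3825
  grad(y) = -61.12, v = y - alpha*grad = -3.2029
  prox(v) = soft_thresh(-3.2029, 0.0208) = -3.182
Iteration 2: beta = 0.3333, y = -3.182 + 0.3333*(-3.182 + 4.3825) = -2.7819
  grad(y) = -35.5102, v = y - alpha*grad = -2.0965
  prox(v) = soft_thresh(-2.0965, 0.0208) = -2.0757
Iteration 3: beta = 0.5, y = -2.0757 + 0.5*(-2.0757 + 3.182) = -1.5225
  grad(y) = -15.3604, v = y - alpha*grad = -1.2261
  prox(v) = soft_thresh(-1.2261, 0.0208) = -1.2052
Iteration 4: beta = 0.6, y = -1.2052 + 0.6*(-1.2052 + 2.0757) = -0.6829
  grad(y) = -1.9271, v = y - alpha*grad = -0.6457
  prox(v) = soft_thresh(-0.6457, 0.0208) = -0.6249
f(x_4) = 8*(-0.6249)^2 + 9*(-0.6249) + 1.08*|-0.6249| = -1.8252


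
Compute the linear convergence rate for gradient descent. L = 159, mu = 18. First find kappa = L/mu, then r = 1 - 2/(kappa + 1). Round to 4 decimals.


Step 1: Compute the condition number.
kappa = L/mu = 159/18 = 8.8333
Step 2: Compute the convergence rate.
r = 1 - 2/(kappa + 1) = 1 - 2*mu/(L + mu) = (L - mu)/(L + mu) = 141/177 = 0.7966


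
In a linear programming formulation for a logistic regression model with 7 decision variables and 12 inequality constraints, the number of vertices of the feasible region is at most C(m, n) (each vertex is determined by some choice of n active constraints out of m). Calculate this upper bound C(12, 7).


Each vertex corresponds to some choice of n active constraints out of m, so the number of vertices is at most C(m, n) = m! / (n!(m-n)!).
m = 12, n = 7
Numerator: 12 * 11 * 10 * 9 * 8 * 7 * 6
Denominator: 7! = 5040
C(12, 7) = 792


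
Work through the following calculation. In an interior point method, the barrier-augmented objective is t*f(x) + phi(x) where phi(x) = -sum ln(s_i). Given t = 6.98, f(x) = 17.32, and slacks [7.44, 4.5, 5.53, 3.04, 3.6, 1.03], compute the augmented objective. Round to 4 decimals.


Step 1: Compute log-barrier.
ln values: [2.0069, 1.5041, 1.7102, 1.1119, 1.2809, 0.0296]
phi = -(2.0069 + 1.5041 + 1.7102 + 1.1119 + 1.2809 + 0.0296) = -7.6435
Step 2: Compute augmented objective.
t*f(x) = 6.98*17.32 = 120.8936
Total = 120.8936 - 7.6435 = 113.2501


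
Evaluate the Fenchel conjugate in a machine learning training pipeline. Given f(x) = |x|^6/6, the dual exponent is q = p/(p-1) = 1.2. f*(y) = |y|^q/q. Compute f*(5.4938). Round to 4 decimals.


The conjugate exponent q satisfies 1/p + 1/q = 1.
p = 6, so q = 6/(6 - 1) = 1.2
|y|^q = 5.4938^1.2 = 7.7241
f*(5.4938) = 7.7241 / 1.2 = 6.4367


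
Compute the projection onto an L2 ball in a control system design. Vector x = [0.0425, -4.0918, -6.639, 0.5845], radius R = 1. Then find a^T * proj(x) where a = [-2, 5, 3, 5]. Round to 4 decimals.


Step 1: Compute ||x|| (intermediates to 6 decimals).
||x|| = sqrt(0.0425^2 + (-4.0918)^2 + (-6.639)^2 + 0.5845^2) = 7.820652
Step 2: Project.
Since ||x|| > R, scale = R/||x|| = 1/7.820652 = 0.127867, proj(x) = scale * x
proj(x) = [0.005434, -0.523206, -0.848909, 0.074738]
Step 3: Dot product.
a^T * proj(x) = -2*0.005434 + 5*(-0.523206) + 3*(-0.848909) + 5*0.074738 = -4.7999


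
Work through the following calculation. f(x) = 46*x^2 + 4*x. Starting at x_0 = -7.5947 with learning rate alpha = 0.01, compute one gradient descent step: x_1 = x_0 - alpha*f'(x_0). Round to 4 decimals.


We compute the gradient at x_0 and apply the update.
f'(x) = 92*x + 4
f'(-7.5947) = 92*-7.5947 + 4 = -694.7124
x_1 = -7.5947 - 0.01*-694.7124 = -0.6476


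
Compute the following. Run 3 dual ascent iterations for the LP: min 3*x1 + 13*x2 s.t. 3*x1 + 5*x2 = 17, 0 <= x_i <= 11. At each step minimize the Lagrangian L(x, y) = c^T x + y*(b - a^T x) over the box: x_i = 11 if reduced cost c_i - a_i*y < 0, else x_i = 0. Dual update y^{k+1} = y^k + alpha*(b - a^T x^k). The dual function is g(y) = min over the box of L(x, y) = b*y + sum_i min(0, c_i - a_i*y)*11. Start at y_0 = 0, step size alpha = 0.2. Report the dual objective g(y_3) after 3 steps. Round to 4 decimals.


Dual ascent for LP: min 3*x1 + 13*x2, 3*x1 + 5*x2 = 17, 0 <= x_i <= 11
Step 1: y^k = 0.0, reduced costs: (3.0, 13.0)
  x^k = (0.0, 0.0), subgradient = b - a^T x = 17.0
  y^{k+1} = 0.0 + 0.2*17.0 = 3.4
Step 2: y^k = 3.4, reduced costs: (-7.2, -4.0)
  x^k = (11.0, 11.0), subgradient = b - a^T x = -71.0
  y^{k+1} = 3.4 + 0.2*-71.0 = -10.8
Step 3: y^k = -10.8, reduced costs: (35.4, 67.0)
  x^k = (0.0, 0.0), subgradient = b - a^T x = 17.0
  y^{k+1} = -10.8 + 0.2*17.0 = -7.4
Dual objective at y_3 = -7.4: reduced costs (25.2, 50.0), box minimizer x = (0.0, 0.0)
g(y_3) = b*y + (c1 - a1*y)*x1 + (c2 - a2*y)*x2 = 17*(-7.4) + 25.2*0.0 + 50.0*0.0 = -125.8 + 0.0 + 0.0 = -125.8


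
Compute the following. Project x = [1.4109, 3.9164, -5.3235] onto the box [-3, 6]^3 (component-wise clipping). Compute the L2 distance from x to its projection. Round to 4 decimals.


Project each component onto [-3, 6].
clip(1.4109) = 1.4109, clip(3.9164) = 3.9164, clip(-5.3235) = -3.0
Projection = [1.4109, 3.9164, -3.0]
Squared diffs: [0.0, 0.0, 5.3987]
Distance = sqrt(5.3987) = 2.3235


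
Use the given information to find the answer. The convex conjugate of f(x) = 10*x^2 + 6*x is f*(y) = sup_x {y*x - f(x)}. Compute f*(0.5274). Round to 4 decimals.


f*(y) = sup_x {y*x - a*x^2 - b*x} = sup_x {(y-b)*x - a*x^2}
FOC: (y - b) - 2a*x = 0 => x* = (y - b)/(2a)
x* = (0.5274 - 6)/(2*10) = -0.2736
f*(0.5274) = (y-b)^2/(4a) = (0.5274 - 6)^2/(4*10)
= 29.9494/40 = 0.7487


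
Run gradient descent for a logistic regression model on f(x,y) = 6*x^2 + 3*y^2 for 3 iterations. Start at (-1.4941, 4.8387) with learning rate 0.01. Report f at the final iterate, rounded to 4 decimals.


Gradient descent on f(x,y) = 6*x^2 + 3*y^2.
Starting point: (-1.4941, 4.8387), alpha = 0.01
Step 1: grad_x = 2*6*-1.4941 = -17.9292, grad_y = 2*3*4.8387 = 29.0322
  x_1 = -1.4941 - 0.01*-17.9292 = -1.3148
  y_1 = 4.8387 - 0.01*29.0322 = 4.5484
Step 2: grad_x = 2*6*-1.3148 = -15.7777, grad_y = 2*3*4.5484 = 27.2903
  x_2 = -1.3148 - 0.01*-15.7777 = -1.157
  y_2 = 4.5484 - 0.01*27.2903 = 4.2755
Step 3: grad_x = 2*6*-1.157 = -13.8844, grad_y = 2*3*4.2755 = 25.6529
  x_3 = -1.157 - 0.01*-13.8844 = -1.0182
  y_3 = 4.2755 - 0.01*25.6529 = 4.0189
f(-1.0182, 4.0189) = 6*(-1.0182)^2 + 3*4.0189^2 = 54.676


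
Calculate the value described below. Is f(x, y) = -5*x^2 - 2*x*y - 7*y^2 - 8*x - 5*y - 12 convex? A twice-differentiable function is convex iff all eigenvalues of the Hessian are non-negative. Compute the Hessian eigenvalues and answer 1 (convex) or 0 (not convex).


The Hessian of f(x,y) = -5*x^2 - 2*x*y - 7*y^2 - 8*x - 5*y - 12 is:
H = [[-10, -2], [-2, -14]]
Trace = -10 - 14 = -24
Determinant = -10*-14 - (-2)^2 = 136
Discriminant = (-24)^2 - 4*136 = 32.0
Eigenvalues: lambda_1 = -14.8284, lambda_2 = -9.1716
The function is not convex.

0


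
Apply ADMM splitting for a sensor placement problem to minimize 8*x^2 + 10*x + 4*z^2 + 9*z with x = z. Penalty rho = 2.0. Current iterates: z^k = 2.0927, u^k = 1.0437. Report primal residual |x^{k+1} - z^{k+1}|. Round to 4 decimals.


ADMM iteration with rho = 2.0, z^k = 2.0927, u^k = 1.0437
Step 1: x-update.
Minimize 8*x^2 + 10*x + (2.0/2)*(x - 2.0927 + 1.0437)^2
FOC: (2*8 + 2.0)*x = -10 + 2.0*(2.0927 - 1.0437)
x^{k+1} = -0.439
Step 2: z-update.
Minimize 4*z^2 + 9*z + (2.0/2)*(-0.439 - z + 1.0437)^2
FOC: (2*4 + 2.0)*z = -9 + 2.0*(-0.439 + 1.0437)
z^{k+1} = -0.7791
Step 3: u-update.
u^{k+1} = 1.0437 - 0.439 + 0.7791 = 1.3838
Step 4: Primal residual = |-0.439 + 0.7791| = 0.3401


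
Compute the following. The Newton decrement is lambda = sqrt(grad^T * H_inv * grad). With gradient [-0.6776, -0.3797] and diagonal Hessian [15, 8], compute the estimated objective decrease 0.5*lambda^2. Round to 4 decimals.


Step 1: H is diagonal, so H^(-1) * g = [-0.0452, -0.0475].
Step 2: g^T H^(-1) g = sum_i g_i^2 / H_ii
  = (-0.6776)^2/15 + (-0.3797)^2/8
  = 0.0306 + 0.018 = 0.0486
Step 3: Objective decrease = 0.5 * g^T H^(-1) g = 0.0243


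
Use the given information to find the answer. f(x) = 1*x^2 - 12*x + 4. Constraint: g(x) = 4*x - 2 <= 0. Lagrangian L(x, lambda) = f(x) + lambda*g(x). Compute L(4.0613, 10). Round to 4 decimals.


Step 1: Evaluate f(x).
f(4.0613) = 1*4.0613^2 - 12*4.0613 + 4 = -28.2414
Step 2: Evaluate g(x).
g(4.0613) = 4*4.0613 - 2 = 14.2452
Step 3: Compute Lagrangian.
L = -28.2414 + 10*14.2452 = 114.2106


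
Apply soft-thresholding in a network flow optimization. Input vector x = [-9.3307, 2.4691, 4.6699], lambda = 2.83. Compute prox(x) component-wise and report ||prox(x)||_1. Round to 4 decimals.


Soft-thresholding with lambda = 2.83:
prox(-9.3307) = sign(-9.3307)*max(|-9.3307| - 2.83, 0) = -6.5007
prox(2.4691) = sign(2.4691)*max(|2.4691| - 2.83, 0) = 0.0
prox(4.6699) = sign(4.6699)*max(|4.6699| - 2.83, 0) = 1.8399
prox(x) = [-6.5007, 0.0, 1.8399]
||prox(x)||_1 = 6.5007 + 0.0 + 1.8399 = 8.3406


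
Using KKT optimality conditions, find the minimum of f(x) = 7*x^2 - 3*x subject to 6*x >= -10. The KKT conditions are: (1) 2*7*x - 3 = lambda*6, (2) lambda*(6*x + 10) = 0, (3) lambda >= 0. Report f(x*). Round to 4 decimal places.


Step 1: Try lambda = 0 (constraint inactive).
Stationarity: 2*7*x - 3 = 0
x* = 3/(2*7) = 3/14 = 0.2143 (rounded; the exact value 3/14 is used below)
Check constraint: 6*0.2143 = 1.2858 >= -10 -- satisfied.
Step 2: Compute optimal value.
f(x*) = 7*(3/14)^2 - 3*(3/14) = -0.3214


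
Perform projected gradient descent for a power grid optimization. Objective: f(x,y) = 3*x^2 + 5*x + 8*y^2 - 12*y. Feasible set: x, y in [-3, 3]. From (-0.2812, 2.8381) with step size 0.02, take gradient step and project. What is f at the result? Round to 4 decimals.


Step 1: Compute gradient at (-0.2812, 2.8381).
grad_x = 2*3*-0.2812 + 5 = 3.3128
grad_y = 2*8*2.8381 - 12 = 33.4096
Step 2: Gradient step.
x_raw = -0.2812 - 0.02*3.3128 = -0.3475
y_raw = 2.8381 - 0.02*33.4096 = 2.1699
Step 3: Project onto [-3, 3].
x_proj = clip(-0.3475) = -0.3475
y_proj = clip(2.1699) = 2.1699
Step 4: Evaluate f.
f(-0.3475, 2.1699) = 10.254


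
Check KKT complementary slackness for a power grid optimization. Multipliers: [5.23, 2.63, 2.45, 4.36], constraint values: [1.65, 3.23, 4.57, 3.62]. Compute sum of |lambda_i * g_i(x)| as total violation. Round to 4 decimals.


KKT complementary slackness check:
lambda_1 * g_1 = 5.23 * 1.65 = 8.6295
lambda_2 * g_2 = 2.63 * 3.23 = 8.4949
lambda_3 * g_3 = 2.45 * 4.57 = 11.1965
lambda_4 * g_4 = 4.36 * 3.62 = 15.7832
Total violation = 8.6295 + 8.4949 + 11.1965 + 15.7832 = 44.1041


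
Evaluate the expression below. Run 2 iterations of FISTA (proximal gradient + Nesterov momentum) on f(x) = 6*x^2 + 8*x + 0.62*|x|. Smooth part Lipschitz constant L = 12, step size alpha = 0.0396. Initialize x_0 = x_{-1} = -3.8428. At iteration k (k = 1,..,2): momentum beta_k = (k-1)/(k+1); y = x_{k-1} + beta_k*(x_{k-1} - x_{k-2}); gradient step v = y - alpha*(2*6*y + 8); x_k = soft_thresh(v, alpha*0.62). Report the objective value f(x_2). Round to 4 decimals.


FISTA on f(x) = 6*x^2 + 8*x + 0.62*|x|
L = 12, alpha = 0.0396
Iteration 1: beta = 0.0, y = -3.8428 + 0.0*(-3.8428 + 3.8428) = -3.8428
  grad(y) = -38.1136, v = y - alpha*grad = -2.3335
  prox(v) = soft_thresh(-2.3335, 0.0246) = -2.3089
Iteration 2: beta = 0.3333, y = -2.3089 + 0.3333*(-2.3089 + 3.8428) = -1.7977
  grad(y) = -13.572, v = y - alpha*grad = -1.2602
  prox(v) = soft_thresh(-1.2602, 0.0246) = -1.2357
f(x_2) = 6*(-1.2357)^2 + 8*(-1.2357) + 0.62*|-1.2357| = 0.042


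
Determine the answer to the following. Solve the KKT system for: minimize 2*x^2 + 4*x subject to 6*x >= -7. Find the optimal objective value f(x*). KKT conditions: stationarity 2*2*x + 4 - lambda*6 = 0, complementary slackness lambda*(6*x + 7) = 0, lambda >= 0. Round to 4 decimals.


Step 1: Try lambda = 0 (constraint inactive).
Stationarity: 2*2*x + 4 = 0
x* = -4/(2*2) = -1.0
Check constraint: 6*-1.0 = -6.0 >= -7 -- satisfied.
Step 2: Compute optimal value.
f(x*) = 2*(-1.0)^2 + 4*(-1.0) = -2.0
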